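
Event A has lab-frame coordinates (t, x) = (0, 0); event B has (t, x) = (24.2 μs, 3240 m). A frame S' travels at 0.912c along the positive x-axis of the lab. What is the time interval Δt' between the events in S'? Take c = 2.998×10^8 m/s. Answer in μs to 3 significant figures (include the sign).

γ = 1/√(1 − 0.912²) = 2.4379
Δt' = γ(Δt − vΔx/c²) = 2.4379 × (24.2 μs − 0.912×3240 m / (2.998×10^8 m/s))
= 2.4379 × (14.344 μs) = 35.0 μs

Δt' ≈ 35.0 μs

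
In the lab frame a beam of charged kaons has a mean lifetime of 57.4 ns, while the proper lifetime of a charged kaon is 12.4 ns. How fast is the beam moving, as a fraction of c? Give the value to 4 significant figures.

γ = Δt/τ₀ = 57.4/12.4 = 4.62903
β = √(1 − 1/γ²) = √(1 − 1/4.62903²) = 0.9764

β ≈ 0.9764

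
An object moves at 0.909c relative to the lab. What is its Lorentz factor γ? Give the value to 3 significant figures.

γ ≈ 2.40

γ = 1/√(1 − β²) = 1/√(1 − 0.909²) = 1/√(0.17372) = 2.40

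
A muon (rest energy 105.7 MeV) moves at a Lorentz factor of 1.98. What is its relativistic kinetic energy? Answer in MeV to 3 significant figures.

K ≈ 104 MeV

γ = 1.98 (given)
K = (γ − 1)m₀c² = (1.98 − 1) × 105.7 MeV = 0.98000 × 105.7 MeV = 104 MeV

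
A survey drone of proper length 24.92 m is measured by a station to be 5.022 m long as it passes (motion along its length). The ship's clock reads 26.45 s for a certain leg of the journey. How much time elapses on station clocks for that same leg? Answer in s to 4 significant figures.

Length contraction ⇒ γ = L₀/L = 24.92/5.022 = 4.96217
Time dilation: Δt = γτ₀ = 4.96217 × 26.45 s = 131.2 s

Δt ≈ 131.2 s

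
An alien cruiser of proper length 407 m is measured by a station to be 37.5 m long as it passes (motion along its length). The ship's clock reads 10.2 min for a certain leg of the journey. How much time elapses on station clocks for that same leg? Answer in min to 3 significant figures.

Length contraction ⇒ γ = L₀/L = 407/37.5 = 10.853
Time dilation: Δt = γτ₀ = 10.853 × 10.2 min = 111 min

Δt ≈ 111 min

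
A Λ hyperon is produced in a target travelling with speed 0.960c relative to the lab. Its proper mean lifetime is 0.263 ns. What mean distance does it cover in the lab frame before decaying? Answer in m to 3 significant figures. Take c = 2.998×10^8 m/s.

d ≈ 0.270 m

γ = 1/√(1 − 0.960²) = 3.5714
Dilated lifetime: Δt = γτ₀ = 3.5714 × 0.263 ns = 0.93929 ns
d = vΔt = 0.960c × 0.93929 ns = 2.8781×10^8 m/s × 9.3929×10^-10 s = 0.270 m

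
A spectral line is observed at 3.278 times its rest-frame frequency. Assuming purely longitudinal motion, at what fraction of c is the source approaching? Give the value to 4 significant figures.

β ≈ 0.8297

f_obs/f_src = √((1+β)/(1−β)) = 3.278  ⇒  (1+β)/(1−β) = 10.7453
β = |1 − D²|/(1 + D²) = |1 − 10.7453|/(1 + 10.7453) = 0.8297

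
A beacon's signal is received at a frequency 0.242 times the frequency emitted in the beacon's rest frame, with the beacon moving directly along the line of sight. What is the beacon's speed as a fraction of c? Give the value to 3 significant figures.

f_obs/f_src = √((1−β)/(1+β)) = 0.242  ⇒  (1−β)/(1+β) = 0.058564
β = |1 − D²|/(1 + D²) = |1 − 0.058564|/(1 + 0.058564) = 0.889

β ≈ 0.889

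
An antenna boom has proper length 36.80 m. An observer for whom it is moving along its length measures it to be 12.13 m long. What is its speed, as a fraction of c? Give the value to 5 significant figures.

β ≈ 0.94411

γ = L₀/L = 36.80/12.13 = 3.033800
β = √(1 − 1/γ²) = 0.94411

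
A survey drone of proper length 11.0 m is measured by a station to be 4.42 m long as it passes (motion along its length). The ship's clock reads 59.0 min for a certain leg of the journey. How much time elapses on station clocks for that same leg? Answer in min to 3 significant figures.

Length contraction ⇒ γ = L₀/L = 11.0/4.42 = 2.4887
Time dilation: Δt = γτ₀ = 2.4887 × 59.0 min = 147 min

Δt ≈ 147 min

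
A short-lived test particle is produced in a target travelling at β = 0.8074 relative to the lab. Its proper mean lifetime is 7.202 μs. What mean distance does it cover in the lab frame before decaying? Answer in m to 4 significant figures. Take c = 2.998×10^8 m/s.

γ = 1/√(1 − 0.8074²) = 1.69490
Dilated lifetime: Δt = γτ₀ = 1.69490 × 7.202 μs = 12.2067 μs
d = vΔt = 0.8074c × 12.2067 μs = 2.42059×10^8 m/s × 1.22067×10^-5 s = 2955 m

d ≈ 2955 m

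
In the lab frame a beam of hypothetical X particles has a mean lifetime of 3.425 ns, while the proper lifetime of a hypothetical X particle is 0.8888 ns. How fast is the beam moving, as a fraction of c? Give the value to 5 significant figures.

β ≈ 0.96574

γ = Δt/τ₀ = 3.425/0.8888 = 3.853510
β = √(1 − 1/γ²) = √(1 − 1/3.853510²) = 0.96574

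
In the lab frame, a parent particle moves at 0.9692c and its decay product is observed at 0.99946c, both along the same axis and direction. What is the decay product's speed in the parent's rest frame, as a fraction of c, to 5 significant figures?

Inverse velocity addition: u' = (u − v)/(1 − uv/c²)
= (0.99946 − 0.9692)/(1 − 0.99946×0.9692) = 0.030260/0.03132337 = 0.96605

u' ≈ 0.96605c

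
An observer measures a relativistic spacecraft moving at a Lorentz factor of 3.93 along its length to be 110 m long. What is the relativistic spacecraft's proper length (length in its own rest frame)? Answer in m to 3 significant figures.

γ = 3.93 (given)
L₀ = γL = 3.93 × 110 = 432 m

L₀ ≈ 432 m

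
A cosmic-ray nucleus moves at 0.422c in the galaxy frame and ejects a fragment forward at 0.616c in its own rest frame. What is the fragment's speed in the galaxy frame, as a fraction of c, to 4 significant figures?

Compose boost 2: (0.616 + 0.422)/(1 + 0.616×0.422) = 1.038/1.25995 = 0.8238

u ≈ 0.8238c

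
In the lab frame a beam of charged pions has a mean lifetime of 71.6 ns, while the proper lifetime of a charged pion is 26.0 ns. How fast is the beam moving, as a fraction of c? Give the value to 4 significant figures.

β ≈ 0.9317

γ = Δt/τ₀ = 71.6/26.0 = 2.75385
β = √(1 − 1/γ²) = √(1 − 1/2.75385²) = 0.9317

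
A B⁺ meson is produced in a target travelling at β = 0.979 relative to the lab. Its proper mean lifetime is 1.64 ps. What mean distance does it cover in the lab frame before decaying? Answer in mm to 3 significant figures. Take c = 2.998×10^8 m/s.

d ≈ 2.36 mm

γ = 1/√(1 − 0.979²) = 4.9053
Dilated lifetime: Δt = γτ₀ = 4.9053 × 1.64 ps = 8.0447 ps
d = vΔt = 0.979c × 8.0447 ps = 2.9350×10^8 m/s × 8.0447×10^-12 s = 2.36 mm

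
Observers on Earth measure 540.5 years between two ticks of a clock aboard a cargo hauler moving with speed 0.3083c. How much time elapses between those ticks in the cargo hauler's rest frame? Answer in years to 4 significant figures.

γ = 1/√(1 − 0.3083²) = 1.05121
Proper time: τ₀ = Δt/γ = 540.5/1.05121 = 514.2 years

τ₀ ≈ 514.2 years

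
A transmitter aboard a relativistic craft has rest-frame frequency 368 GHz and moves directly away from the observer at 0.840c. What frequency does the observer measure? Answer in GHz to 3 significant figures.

f_obs ≈ 109 GHz

Relativistic Doppler: f_obs = f_src √((1−β)/(1+β))
= 368 × √(0.16000/1.8400) = 368 × 0.29488 = 109 GHz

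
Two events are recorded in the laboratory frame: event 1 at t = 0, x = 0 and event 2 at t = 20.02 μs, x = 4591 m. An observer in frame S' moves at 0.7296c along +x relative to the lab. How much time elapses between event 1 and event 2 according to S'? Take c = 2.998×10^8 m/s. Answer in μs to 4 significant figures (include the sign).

γ = 1/√(1 − 0.7296²) = 1.46226
Δt' = γ(Δt − vΔx/c²) = 1.46226 × (20.02 μs − 0.7296×4591 m / (2.998×10^8 m/s))
= 1.46226 × (8.84724 μs) = 12.94 μs

Δt' ≈ 12.94 μs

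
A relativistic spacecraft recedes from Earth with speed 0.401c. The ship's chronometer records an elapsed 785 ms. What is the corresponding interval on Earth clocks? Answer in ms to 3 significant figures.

γ = 1/√(1 − 0.401²) = 1.0916
Time dilation: Δt = γτ₀ = 1.0916 × 785 ms = 857 ms

Δt ≈ 857 ms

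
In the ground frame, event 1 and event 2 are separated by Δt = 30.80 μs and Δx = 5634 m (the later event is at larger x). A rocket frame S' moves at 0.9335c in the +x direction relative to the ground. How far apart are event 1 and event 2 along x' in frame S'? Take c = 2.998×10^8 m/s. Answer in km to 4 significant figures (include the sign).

Δx' ≈ -8.327 km

γ = 1/√(1 − 0.9335²) = 2.78880
Δx' = γ(Δx − vΔt) = 2.78880 × (5634 m − 0.9335×(2.998×10^8 m/s)×30.80×10^-6 s)
= 2.78880 × (-2985.79 m) = -8.327 km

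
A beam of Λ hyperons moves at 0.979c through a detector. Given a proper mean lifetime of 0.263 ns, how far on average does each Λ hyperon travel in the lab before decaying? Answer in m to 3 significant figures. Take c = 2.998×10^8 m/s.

γ = 1/√(1 − 0.979²) = 4.9053
Dilated lifetime: Δt = γτ₀ = 4.9053 × 0.263 ns = 1.2901 ns
d = vΔt = 0.979c × 1.2901 ns = 2.9350×10^8 m/s × 1.2901×10^-9 s = 0.379 m

d ≈ 0.379 m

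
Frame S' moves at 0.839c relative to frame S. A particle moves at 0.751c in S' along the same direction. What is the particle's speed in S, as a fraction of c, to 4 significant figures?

Relativistic velocity addition: u = (u' + v)/(1 + u'v/c²)
= (0.751 + 0.839)/(1 + 0.751×0.839) = 1.590/1.63009 = 0.9754

u ≈ 0.9754c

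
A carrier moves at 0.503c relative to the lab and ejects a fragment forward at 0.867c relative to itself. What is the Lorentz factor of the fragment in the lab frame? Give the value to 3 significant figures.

γ ≈ 3.33

u_lab = (0.867 + 0.503)/(1 + 0.867×0.503) = 1.370/1.43610 = 0.953972
γ = 1/√(1 − 0.953972²) = 3.33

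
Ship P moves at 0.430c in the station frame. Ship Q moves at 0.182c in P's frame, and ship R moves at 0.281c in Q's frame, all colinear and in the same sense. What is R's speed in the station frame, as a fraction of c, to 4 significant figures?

u ≈ 0.7319c

Compose boost 2: (0.182 + 0.430)/(1 + 0.182×0.430) = 0.6120/1.07826 = 0.567581
Compose boost 3: (0.281 + 0.567581)/(1 + 0.281×0.567581) = 0.848581/1.15949 = 0.7319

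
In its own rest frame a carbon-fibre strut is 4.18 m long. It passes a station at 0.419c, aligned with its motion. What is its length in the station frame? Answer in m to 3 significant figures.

γ = 1/√(1 − 0.419²) = 1.1013
Length contraction: L = L₀/γ = 4.18/1.1013 = 3.80 m

L ≈ 3.80 m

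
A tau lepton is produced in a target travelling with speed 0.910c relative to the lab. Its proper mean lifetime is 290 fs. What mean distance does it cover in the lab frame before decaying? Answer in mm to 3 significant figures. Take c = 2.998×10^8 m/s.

γ = 1/√(1 − 0.910²) = 2.4119
Dilated lifetime: Δt = γτ₀ = 2.4119 × 290 fs = 699.46 fs
d = vΔt = 0.910c × 699.46 fs = 2.7282×10^8 m/s × 6.9946×10^-13 s = 0.191 mm

d ≈ 0.191 mm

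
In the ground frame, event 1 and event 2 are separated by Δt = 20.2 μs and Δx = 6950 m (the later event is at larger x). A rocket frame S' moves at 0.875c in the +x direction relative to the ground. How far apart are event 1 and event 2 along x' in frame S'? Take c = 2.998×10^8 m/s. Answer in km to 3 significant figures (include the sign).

γ = 1/√(1 − 0.875²) = 2.0656
Δx' = γ(Δx − vΔt) = 2.0656 × (6950 m − 0.875×(2.998×10^8 m/s)×20.2×10^-6 s)
= 2.0656 × (1651.0 m) = 3.41 km

Δx' ≈ 3.41 km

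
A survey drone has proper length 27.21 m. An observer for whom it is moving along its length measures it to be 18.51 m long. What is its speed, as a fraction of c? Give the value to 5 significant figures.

β ≈ 0.73297

γ = L₀/L = 27.21/18.51 = 1.470016
β = √(1 − 1/γ²) = 0.73297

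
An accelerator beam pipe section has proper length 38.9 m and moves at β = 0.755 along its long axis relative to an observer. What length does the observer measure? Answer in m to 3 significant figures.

L ≈ 25.5 m

γ = 1/√(1 − 0.755²) = 1.5250
Length contraction: L = L₀/γ = 38.9/1.5250 = 25.5 m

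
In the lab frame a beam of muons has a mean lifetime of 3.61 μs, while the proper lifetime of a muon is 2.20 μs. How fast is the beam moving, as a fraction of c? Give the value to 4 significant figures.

γ = Δt/τ₀ = 3.61/2.20 = 1.64091
β = √(1 − 1/γ²) = √(1 − 1/1.64091²) = 0.7928

β ≈ 0.7928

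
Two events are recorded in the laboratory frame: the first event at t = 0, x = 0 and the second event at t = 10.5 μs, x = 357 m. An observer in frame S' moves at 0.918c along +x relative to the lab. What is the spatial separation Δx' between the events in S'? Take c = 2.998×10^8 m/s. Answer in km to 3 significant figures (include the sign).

Δx' ≈ -6.39 km

γ = 1/√(1 − 0.918²) = 2.5216
Δx' = γ(Δx − vΔt) = 2.5216 × (357 m − 0.918×(2.998×10^8 m/s)×10.5×10^-6 s)
= 2.5216 × (-2532.8 m) = -6.39 km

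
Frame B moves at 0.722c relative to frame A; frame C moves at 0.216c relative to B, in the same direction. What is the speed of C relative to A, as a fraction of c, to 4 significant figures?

u ≈ 0.8115c

Compose boost 2: (0.216 + 0.722)/(1 + 0.216×0.722) = 0.9380/1.15595 = 0.8115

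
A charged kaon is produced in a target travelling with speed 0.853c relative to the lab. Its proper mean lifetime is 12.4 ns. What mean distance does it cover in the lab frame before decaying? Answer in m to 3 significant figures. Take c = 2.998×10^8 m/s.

γ = 1/√(1 − 0.853²) = 1.9160
Dilated lifetime: Δt = γτ₀ = 1.9160 × 12.4 ns = 23.759 ns
d = vΔt = 0.853c × 23.759 ns = 2.5573×10^8 m/s × 2.3759×10^-8 s = 6.08 m

d ≈ 6.08 m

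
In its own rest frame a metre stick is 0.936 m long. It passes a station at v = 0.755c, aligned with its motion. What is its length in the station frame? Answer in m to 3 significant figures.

γ = 1/√(1 − 0.755²) = 1.5250
Length contraction: L = L₀/γ = 0.936/1.5250 = 0.614 m

L ≈ 0.614 m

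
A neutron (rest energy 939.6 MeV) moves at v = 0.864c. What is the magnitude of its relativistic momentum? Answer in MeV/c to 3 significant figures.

p ≈ 1610 MeV/c

γ = 1/√(1 − 0.864²) = 1.9861
p = γβm₀c = 1.9861 × 0.864 × 939.6 MeV/c = 1610 MeV/c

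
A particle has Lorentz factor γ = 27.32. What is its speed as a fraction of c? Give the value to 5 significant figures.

β ≈ 0.99933

β = √(1 − 1/γ²) = √(1 − 1/27.32²) = √(0.9986602) = 0.99933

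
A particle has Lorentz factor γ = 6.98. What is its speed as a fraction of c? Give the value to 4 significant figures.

β ≈ 0.9897

β = √(1 − 1/γ²) = √(1 − 1/6.98²) = √(0.979475) = 0.9897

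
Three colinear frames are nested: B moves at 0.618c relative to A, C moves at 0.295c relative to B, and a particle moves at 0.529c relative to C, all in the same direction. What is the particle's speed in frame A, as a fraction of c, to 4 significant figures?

Compose boost 2: (0.295 + 0.618)/(1 + 0.295×0.618) = 0.9130/1.18231 = 0.772217
Compose boost 3: (0.529 + 0.772217)/(1 + 0.529×0.772217) = 1.30122/1.40850 = 0.9238

u ≈ 0.9238c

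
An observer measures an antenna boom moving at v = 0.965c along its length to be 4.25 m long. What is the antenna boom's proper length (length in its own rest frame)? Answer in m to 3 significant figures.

γ = 1/√(1 − 0.965²) = 3.8132
L₀ = γL = 3.8132 × 4.25 = 16.2 m

L₀ ≈ 16.2 m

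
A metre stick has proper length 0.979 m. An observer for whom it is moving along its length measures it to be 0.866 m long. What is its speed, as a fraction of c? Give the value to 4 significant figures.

β ≈ 0.4664

γ = L₀/L = 0.979/0.866 = 1.13048
β = √(1 − 1/γ²) = 0.4664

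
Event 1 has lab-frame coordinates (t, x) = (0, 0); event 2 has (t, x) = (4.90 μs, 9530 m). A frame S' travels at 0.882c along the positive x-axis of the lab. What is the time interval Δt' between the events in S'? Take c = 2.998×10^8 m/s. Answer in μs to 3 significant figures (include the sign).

γ = 1/√(1 − 0.882²) = 2.1220
Δt' = γ(Δt − vΔx/c²) = 2.1220 × (4.90 μs − 0.882×9530 m / (2.998×10^8 m/s))
= 2.1220 × (-23.137 μs) = -49.1 μs

Δt' ≈ -49.1 μs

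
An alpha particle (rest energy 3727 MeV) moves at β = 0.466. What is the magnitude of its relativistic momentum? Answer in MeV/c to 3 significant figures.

γ = 1/√(1 − 0.466²) = 1.1302
p = γβm₀c = 1.1302 × 0.466 × 3727 MeV/c = 1960 MeV/c

p ≈ 1960 MeV/c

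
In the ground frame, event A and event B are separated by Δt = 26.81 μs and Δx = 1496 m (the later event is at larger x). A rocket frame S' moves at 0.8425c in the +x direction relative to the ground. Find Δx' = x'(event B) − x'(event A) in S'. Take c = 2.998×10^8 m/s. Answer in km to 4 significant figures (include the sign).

Δx' ≈ -9.793 km

γ = 1/√(1 − 0.8425²) = 1.85633
Δx' = γ(Δx − vΔt) = 1.85633 × (1496 m − 0.8425×(2.998×10^8 m/s)×26.81×10^-6 s)
= 1.85633 × (-5275.71 m) = -9.793 km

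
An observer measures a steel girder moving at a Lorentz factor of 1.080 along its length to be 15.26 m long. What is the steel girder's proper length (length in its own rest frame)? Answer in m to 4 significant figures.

L₀ ≈ 16.48 m

γ = 1.080 (given)
L₀ = γL = 1.080 × 15.26 = 16.48 m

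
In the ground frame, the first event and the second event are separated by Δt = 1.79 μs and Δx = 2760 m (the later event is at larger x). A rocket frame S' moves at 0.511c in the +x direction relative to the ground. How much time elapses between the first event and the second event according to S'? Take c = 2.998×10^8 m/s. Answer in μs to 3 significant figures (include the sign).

γ = 1/√(1 − 0.511²) = 1.1634
Δt' = γ(Δt − vΔx/c²) = 1.1634 × (1.79 μs − 0.511×2760 m / (2.998×10^8 m/s))
= 1.1634 × (-2.9143 μs) = -3.39 μs

Δt' ≈ -3.39 μs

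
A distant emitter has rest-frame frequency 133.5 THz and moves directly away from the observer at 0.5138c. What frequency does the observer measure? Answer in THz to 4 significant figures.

f_obs ≈ 75.66 THz

Relativistic Doppler: f_obs = f_src √((1−β)/(1+β))
= 133.5 × √(0.486200/1.51380) = 133.5 × 0.566726 = 75.66 THz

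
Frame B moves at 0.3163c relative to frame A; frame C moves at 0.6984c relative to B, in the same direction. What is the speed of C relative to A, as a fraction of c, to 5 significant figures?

u ≈ 0.83111c

Compose boost 2: (0.6984 + 0.3163)/(1 + 0.6984×0.3163) = 1.0147/1.220904 = 0.83111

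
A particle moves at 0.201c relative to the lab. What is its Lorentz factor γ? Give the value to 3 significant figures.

γ ≈ 1.02

γ = 1/√(1 − β²) = 1/√(1 − 0.201²) = 1/√(0.95960) = 1.02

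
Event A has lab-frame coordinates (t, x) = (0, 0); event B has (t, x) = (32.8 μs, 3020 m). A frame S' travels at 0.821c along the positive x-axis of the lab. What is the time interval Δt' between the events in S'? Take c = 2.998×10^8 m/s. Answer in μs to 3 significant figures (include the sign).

γ = 1/√(1 − 0.821²) = 1.7515
Δt' = γ(Δt − vΔx/c²) = 1.7515 × (32.8 μs − 0.821×3020 m / (2.998×10^8 m/s))
= 1.7515 × (24.530 μs) = 43.0 μs

Δt' ≈ 43.0 μs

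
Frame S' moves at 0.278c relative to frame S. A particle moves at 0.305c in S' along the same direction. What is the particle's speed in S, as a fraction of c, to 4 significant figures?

Relativistic velocity addition: u = (u' + v)/(1 + u'v/c²)
= (0.305 + 0.278)/(1 + 0.305×0.278) = 0.5830/1.08479 = 0.5374

u ≈ 0.5374c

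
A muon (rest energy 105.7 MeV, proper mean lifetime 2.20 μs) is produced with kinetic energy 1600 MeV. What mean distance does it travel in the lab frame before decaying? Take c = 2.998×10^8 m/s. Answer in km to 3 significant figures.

d ≈ 10.6 km

γ = 1 + K/(m₀c²) = 1 + 1600/105.7 = 16.137
β = √(1 − 1/γ²) = 0.99808
Dilated lifetime: γτ₀ = 16.137 × 2.20 μs = 35.502 μs
d = βc·γτ₀ = 0.99808 × (2.998×10^8 m/s) × 3.5502×10^-5 s = 10.6 km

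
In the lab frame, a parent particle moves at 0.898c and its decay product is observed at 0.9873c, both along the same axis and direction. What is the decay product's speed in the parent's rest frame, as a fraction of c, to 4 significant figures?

Inverse velocity addition: u' = (u − v)/(1 − uv/c²)
= (0.9873 − 0.898)/(1 − 0.9873×0.898) = 0.08930/0.113405 = 0.7874

u' ≈ 0.7874c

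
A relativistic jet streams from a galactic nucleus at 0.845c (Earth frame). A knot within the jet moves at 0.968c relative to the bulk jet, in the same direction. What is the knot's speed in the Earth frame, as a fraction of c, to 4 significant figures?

Relativistic velocity addition: u = (u' + v)/(1 + u'v/c²)
= (0.968 + 0.845)/(1 + 0.968×0.845) = 1.813/1.81796 = 0.9973

u ≈ 0.9973c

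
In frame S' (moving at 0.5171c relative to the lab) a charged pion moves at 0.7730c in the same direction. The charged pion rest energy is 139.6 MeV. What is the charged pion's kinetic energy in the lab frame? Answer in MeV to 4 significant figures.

K ≈ 220.3 MeV

u_lab = (0.7730 + 0.5171)/(1 + 0.7730×0.5171) = 0.9216855
γ = 1/√(1 − 0.9216855²) = 2.57773
K = (γ − 1)m₀c² = (2.57773 − 1) × 139.6 = 1.57773 × 139.6 = 220.3 MeV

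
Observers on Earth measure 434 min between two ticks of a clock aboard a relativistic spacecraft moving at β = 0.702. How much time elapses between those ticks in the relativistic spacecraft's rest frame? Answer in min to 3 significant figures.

τ₀ ≈ 309 min

γ = 1/√(1 − 0.702²) = 1.4041
Proper time: τ₀ = Δt/γ = 434/1.4041 = 309 min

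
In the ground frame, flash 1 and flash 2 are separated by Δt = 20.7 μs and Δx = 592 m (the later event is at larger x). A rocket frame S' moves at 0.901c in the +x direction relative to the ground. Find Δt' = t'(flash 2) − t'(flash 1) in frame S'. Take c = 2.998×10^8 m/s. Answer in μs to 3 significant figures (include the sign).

γ = 1/√(1 − 0.901²) = 2.3051
Δt' = γ(Δt − vΔx/c²) = 2.3051 × (20.7 μs − 0.901×592 m / (2.998×10^8 m/s))
= 2.3051 × (18.921 μs) = 43.6 μs

Δt' ≈ 43.6 μs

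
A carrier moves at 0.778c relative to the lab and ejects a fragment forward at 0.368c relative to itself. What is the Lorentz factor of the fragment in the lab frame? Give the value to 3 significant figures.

γ ≈ 2.20

u_lab = (0.368 + 0.778)/(1 + 0.368×0.778) = 1.146/1.28630 = 0.890925
γ = 1/√(1 − 0.890925²) = 2.20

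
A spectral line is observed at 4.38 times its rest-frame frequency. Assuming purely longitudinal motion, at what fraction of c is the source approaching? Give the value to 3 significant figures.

β ≈ 0.901

f_obs/f_src = √((1+β)/(1−β)) = 4.38  ⇒  (1+β)/(1−β) = 19.184
β = |1 − D²|/(1 + D²) = |1 − 19.184|/(1 + 19.184) = 0.901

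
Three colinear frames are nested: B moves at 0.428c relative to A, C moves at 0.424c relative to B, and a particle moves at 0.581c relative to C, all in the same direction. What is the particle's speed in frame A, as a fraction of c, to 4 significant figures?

u ≈ 0.9177c

Compose boost 2: (0.424 + 0.428)/(1 + 0.424×0.428) = 0.8520/1.18147 = 0.721134
Compose boost 3: (0.581 + 0.721134)/(1 + 0.581×0.721134) = 1.30213/1.41898 = 0.9177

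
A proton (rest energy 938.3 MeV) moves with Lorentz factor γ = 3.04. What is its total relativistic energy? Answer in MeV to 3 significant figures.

E ≈ 2850 MeV

γ = 3.04 (given)
E = γm₀c² = 3.04 × 938.3 MeV = 2850 MeV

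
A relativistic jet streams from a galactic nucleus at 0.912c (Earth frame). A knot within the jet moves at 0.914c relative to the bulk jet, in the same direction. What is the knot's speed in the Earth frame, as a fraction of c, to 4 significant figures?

Relativistic velocity addition: u = (u' + v)/(1 + u'v/c²)
= (0.914 + 0.912)/(1 + 0.914×0.912) = 1.826/1.83357 = 0.9959

u ≈ 0.9959c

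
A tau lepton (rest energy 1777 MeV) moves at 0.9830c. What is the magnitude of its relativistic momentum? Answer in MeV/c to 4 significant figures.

γ = 1/√(1 − 0.9830²) = 5.44646
p = γβm₀c = 5.44646 × 0.9830 × 1777 MeV/c = 9514 MeV/c

p ≈ 9514 MeV/c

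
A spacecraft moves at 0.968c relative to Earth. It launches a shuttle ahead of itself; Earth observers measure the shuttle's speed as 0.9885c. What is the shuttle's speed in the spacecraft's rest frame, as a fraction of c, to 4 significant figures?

Inverse velocity addition: u' = (u − v)/(1 − uv/c²)
= (0.9885 − 0.968)/(1 − 0.9885×0.968) = 0.02050/0.0431320 = 0.4753

u' ≈ 0.4753c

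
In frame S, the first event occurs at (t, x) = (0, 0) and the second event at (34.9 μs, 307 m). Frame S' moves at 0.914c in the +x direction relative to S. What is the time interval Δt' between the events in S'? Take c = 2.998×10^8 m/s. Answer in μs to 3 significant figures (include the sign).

Δt' ≈ 83.7 μs

γ = 1/√(1 − 0.914²) = 2.4648
Δt' = γ(Δt − vΔx/c²) = 2.4648 × (34.9 μs − 0.914×307 m / (2.998×10^8 m/s))
= 2.4648 × (33.964 μs) = 83.7 μs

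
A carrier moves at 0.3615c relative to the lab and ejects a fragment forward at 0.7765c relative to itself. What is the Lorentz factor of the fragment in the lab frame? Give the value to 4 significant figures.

u_lab = (0.7765 + 0.3615)/(1 + 0.7765×0.3615) = 1.1380/1.280705 = 0.8885733
γ = 1/√(1 − 0.8885733²) = 2.180

γ ≈ 2.180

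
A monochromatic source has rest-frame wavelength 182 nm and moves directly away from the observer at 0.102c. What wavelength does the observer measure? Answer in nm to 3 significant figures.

Relativistic Doppler: λ_obs = λ_src √((1+β)/(1−β))
= 182 × √(1.1020/0.89800) = 182 × 1.1078 = 202 nm

λ_obs ≈ 202 nm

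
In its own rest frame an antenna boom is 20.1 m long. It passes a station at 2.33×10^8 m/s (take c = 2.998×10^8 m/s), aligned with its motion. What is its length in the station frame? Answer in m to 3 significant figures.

L ≈ 12.6 m

β = v/c = 2.33×10^8 / 2.998×10^8 = 0.77718
γ = 1/√(1 − 0.77718²) = 1.5891
Length contraction: L = L₀/γ = 20.1/1.5891 = 12.6 m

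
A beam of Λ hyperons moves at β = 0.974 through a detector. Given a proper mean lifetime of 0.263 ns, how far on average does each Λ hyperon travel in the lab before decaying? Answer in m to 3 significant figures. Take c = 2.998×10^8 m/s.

d ≈ 0.339 m

γ = 1/√(1 − 0.974²) = 4.4141
Dilated lifetime: Δt = γτ₀ = 4.4141 × 0.263 ns = 1.1609 ns
d = vΔt = 0.974c × 1.1609 ns = 2.9201×10^8 m/s × 1.1609×10^-9 s = 0.339 m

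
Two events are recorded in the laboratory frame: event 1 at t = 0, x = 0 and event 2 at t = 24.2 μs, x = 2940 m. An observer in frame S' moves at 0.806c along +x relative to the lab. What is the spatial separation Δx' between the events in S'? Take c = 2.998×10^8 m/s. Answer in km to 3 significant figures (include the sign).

Δx' ≈ -4.91 km

γ = 1/√(1 − 0.806²) = 1.6894
Δx' = γ(Δx − vΔt) = 1.6894 × (2940 m − 0.806×(2.998×10^8 m/s)×24.2×10^-6 s)
= 1.6894 × (-2907.7 m) = -4.91 km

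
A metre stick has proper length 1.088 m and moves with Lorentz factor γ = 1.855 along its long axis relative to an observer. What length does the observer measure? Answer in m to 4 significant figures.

L ≈ 0.5865 m

γ = 1.855 (given)
Length contraction: L = L₀/γ = 1.088/1.855 = 0.5865 m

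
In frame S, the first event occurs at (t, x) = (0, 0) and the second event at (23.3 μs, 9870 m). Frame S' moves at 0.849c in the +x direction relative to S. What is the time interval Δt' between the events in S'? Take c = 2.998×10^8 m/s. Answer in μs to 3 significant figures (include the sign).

Δt' ≈ -8.80 μs

γ = 1/√(1 − 0.849²) = 1.8925
Δt' = γ(Δt − vΔx/c²) = 1.8925 × (23.3 μs − 0.849×9870 m / (2.998×10^8 m/s))
= 1.8925 × (-4.6507 μs) = -8.80 μs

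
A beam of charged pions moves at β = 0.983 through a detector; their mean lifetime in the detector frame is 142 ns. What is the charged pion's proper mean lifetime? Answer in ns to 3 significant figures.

τ₀ ≈ 26.1 ns

γ = 1/√(1 − 0.983²) = 5.4465
Proper time: τ₀ = Δt/γ = 142/5.4465 = 26.1 ns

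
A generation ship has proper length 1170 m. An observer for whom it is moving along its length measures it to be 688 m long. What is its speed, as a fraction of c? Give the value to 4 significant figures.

β ≈ 0.8088

γ = L₀/L = 1170/688 = 1.70058
β = √(1 − 1/γ²) = 0.8088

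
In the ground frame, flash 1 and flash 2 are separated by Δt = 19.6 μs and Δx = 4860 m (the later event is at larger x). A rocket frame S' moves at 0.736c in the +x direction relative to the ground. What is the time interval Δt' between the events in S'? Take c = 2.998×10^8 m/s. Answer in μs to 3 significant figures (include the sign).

Δt' ≈ 11.3 μs

γ = 1/√(1 − 0.736²) = 1.4771
Δt' = γ(Δt − vΔx/c²) = 1.4771 × (19.6 μs − 0.736×4860 m / (2.998×10^8 m/s))
= 1.4771 × (7.6688 μs) = 11.3 μs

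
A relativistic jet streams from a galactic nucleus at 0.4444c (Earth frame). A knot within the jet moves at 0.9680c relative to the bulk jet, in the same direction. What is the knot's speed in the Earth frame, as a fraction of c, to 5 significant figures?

u ≈ 0.98757c

Relativistic velocity addition: u = (u' + v)/(1 + u'v/c²)
= (0.9680 + 0.4444)/(1 + 0.9680×0.4444) = 1.4124/1.430179 = 0.98757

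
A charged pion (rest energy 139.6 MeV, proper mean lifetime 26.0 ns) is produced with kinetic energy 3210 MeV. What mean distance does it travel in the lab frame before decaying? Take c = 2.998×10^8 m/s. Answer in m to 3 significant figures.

γ = 1 + K/(m₀c²) = 1 + 3210/139.6 = 23.994
β = √(1 − 1/γ²) = 0.99913
Dilated lifetime: γτ₀ = 23.994 × 26.0 ns = 623.85 ns
d = βc·γτ₀ = 0.99913 × (2.998×10^8 m/s) × 6.2385×10^-7 s = 187 m

d ≈ 187 m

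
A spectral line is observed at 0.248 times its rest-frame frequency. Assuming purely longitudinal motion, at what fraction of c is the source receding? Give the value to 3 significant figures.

f_obs/f_src = √((1−β)/(1+β)) = 0.248  ⇒  (1−β)/(1+β) = 0.061504
β = |1 − D²|/(1 + D²) = |1 − 0.061504|/(1 + 0.061504) = 0.884

β ≈ 0.884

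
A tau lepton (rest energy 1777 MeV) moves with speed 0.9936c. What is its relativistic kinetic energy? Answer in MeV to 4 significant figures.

γ = 1/√(1 − 0.9936²) = 8.85301
K = (γ − 1)m₀c² = (8.85301 − 1) × 1777 MeV = 7.85301 × 1777 MeV = 13950 MeV

K ≈ 13950 MeV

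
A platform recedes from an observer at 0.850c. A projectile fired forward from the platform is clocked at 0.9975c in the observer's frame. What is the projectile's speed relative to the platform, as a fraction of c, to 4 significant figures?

Inverse velocity addition: u' = (u − v)/(1 − uv/c²)
= (0.9975 − 0.850)/(1 − 0.9975×0.850) = 0.1475/0.152125 = 0.9696

u' ≈ 0.9696c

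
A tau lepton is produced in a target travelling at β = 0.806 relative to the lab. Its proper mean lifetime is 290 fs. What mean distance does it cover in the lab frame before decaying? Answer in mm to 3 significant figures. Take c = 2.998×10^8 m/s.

d ≈ 0.118 mm

γ = 1/√(1 − 0.806²) = 1.6894
Dilated lifetime: Δt = γτ₀ = 1.6894 × 290 fs = 489.93 fs
d = vΔt = 0.806c × 489.93 fs = 2.4164×10^8 m/s × 4.8993×10^-13 s = 0.118 mm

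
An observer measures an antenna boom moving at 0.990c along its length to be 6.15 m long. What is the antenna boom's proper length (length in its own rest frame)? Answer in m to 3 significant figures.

L₀ ≈ 43.6 m

γ = 1/√(1 − 0.990²) = 7.0888
L₀ = γL = 7.0888 × 6.15 = 43.6 m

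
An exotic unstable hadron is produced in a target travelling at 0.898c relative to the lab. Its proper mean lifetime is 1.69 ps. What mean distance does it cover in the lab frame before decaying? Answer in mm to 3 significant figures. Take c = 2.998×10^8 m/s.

γ = 1/√(1 − 0.898²) = 2.2728
Dilated lifetime: Δt = γτ₀ = 2.2728 × 1.69 ps = 3.8409 ps
d = vΔt = 0.898c × 3.8409 ps = 2.6922×10^8 m/s × 3.8409×10^-12 s = 1.03 mm

d ≈ 1.03 mm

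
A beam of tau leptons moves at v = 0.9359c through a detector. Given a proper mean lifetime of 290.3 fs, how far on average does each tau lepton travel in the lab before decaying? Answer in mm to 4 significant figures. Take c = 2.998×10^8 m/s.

d ≈ 0.2312 mm

γ = 1/√(1 − 0.9359²) = 2.83877
Dilated lifetime: Δt = γτ₀ = 2.83877 × 290.3 fs = 824.094 fs
d = vΔt = 0.9359c × 824.094 fs = 2.80583×10^8 m/s × 8.24094×10^-13 s = 0.2312 mm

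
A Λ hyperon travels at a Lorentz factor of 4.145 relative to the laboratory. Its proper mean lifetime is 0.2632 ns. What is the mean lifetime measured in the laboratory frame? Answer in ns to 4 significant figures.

Δt ≈ 1.091 ns

γ = 4.145 (given)
Time dilation: Δt = γτ₀ = 4.145 × 0.2632 ns = 1.091 ns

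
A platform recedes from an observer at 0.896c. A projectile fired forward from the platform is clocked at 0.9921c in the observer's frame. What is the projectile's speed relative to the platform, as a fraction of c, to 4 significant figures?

Inverse velocity addition: u' = (u − v)/(1 − uv/c²)
= (0.9921 − 0.896)/(1 − 0.9921×0.896) = 0.09610/0.111078 = 0.8652

u' ≈ 0.8652c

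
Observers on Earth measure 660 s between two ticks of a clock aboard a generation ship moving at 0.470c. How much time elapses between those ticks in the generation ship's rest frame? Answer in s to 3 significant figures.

τ₀ ≈ 583 s

γ = 1/√(1 − 0.470²) = 1.1329
Proper time: τ₀ = Δt/γ = 660/1.1329 = 583 s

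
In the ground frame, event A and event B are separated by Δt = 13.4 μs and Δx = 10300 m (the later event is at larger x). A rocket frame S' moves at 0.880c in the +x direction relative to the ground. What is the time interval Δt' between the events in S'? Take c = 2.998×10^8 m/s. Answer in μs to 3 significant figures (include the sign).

Δt' ≈ -35.4 μs

γ = 1/√(1 − 0.880²) = 2.1054
Δt' = γ(Δt − vΔx/c²) = 2.1054 × (13.4 μs − 0.880×10300 m / (2.998×10^8 m/s))
= 2.1054 × (-16.833 μs) = -35.4 μs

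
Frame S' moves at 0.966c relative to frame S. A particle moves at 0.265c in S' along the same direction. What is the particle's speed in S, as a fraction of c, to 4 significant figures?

u ≈ 0.9801c

Relativistic velocity addition: u = (u' + v)/(1 + u'v/c²)
= (0.265 + 0.966)/(1 + 0.265×0.966) = 1.231/1.25599 = 0.9801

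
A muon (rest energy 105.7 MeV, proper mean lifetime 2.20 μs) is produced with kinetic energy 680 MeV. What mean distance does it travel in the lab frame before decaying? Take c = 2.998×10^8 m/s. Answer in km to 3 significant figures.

γ = 1 + K/(m₀c²) = 1 + 680/105.7 = 7.4333
β = √(1 − 1/γ²) = 0.99091
Dilated lifetime: γτ₀ = 7.4333 × 2.20 μs = 16.353 μs
d = βc·γτ₀ = 0.99091 × (2.998×10^8 m/s) × 1.6353×10^-5 s = 4.86 km

d ≈ 4.86 km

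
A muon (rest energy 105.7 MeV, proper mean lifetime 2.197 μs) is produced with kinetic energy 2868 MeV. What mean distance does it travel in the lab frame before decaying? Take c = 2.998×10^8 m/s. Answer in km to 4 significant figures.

d ≈ 18.52 km

γ = 1 + K/(m₀c²) = 1 + 2868/105.7 = 28.1334
β = √(1 − 1/γ²) = 0.999368
Dilated lifetime: γτ₀ = 28.1334 × 2.197 μs = 61.8091 μs
d = βc·γτ₀ = 0.999368 × (2.998×10^8 m/s) × 6.18091×10^-5 s = 18.52 km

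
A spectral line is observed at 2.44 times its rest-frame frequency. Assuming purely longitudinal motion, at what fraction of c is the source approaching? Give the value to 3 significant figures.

β ≈ 0.712

f_obs/f_src = √((1+β)/(1−β)) = 2.44  ⇒  (1+β)/(1−β) = 5.9536
β = |1 − D²|/(1 + D²) = |1 − 5.9536|/(1 + 5.9536) = 0.712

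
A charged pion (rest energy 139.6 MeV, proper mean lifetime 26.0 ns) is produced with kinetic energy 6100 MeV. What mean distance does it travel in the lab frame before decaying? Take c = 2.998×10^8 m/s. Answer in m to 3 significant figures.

γ = 1 + K/(m₀c²) = 1 + 6100/139.6 = 44.696
β = √(1 − 1/γ²) = 0.99975
Dilated lifetime: γτ₀ = 44.696 × 26.0 ns = 1162.1 ns
d = βc·γτ₀ = 0.99975 × (2.998×10^8 m/s) × 1.1621×10^-6 s = 348 m

d ≈ 348 m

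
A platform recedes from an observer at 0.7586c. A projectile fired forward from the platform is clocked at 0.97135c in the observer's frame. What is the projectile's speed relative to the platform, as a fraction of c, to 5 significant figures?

Inverse velocity addition: u' = (u − v)/(1 − uv/c²)
= (0.97135 − 0.7586)/(1 − 0.97135×0.7586) = 0.21275/0.2631339 = 0.80852

u' ≈ 0.80852c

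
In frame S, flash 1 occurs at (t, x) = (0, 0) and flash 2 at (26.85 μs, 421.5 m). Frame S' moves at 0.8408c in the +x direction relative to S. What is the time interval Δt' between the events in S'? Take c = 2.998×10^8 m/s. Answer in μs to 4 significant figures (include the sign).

Δt' ≈ 47.41 μs

γ = 1/√(1 − 0.8408²) = 1.84725
Δt' = γ(Δt − vΔx/c²) = 1.84725 × (26.85 μs − 0.8408×421.5 m / (2.998×10^8 m/s))
= 1.84725 × (25.6679 μs) = 47.41 μs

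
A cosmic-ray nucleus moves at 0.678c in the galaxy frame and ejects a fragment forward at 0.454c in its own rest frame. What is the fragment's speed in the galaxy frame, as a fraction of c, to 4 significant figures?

u ≈ 0.8656c

Compose boost 2: (0.454 + 0.678)/(1 + 0.454×0.678) = 1.132/1.30781 = 0.8656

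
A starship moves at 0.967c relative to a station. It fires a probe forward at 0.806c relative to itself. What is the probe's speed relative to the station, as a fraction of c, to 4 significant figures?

Relativistic velocity addition: u = (u' + v)/(1 + u'v/c²)
= (0.806 + 0.967)/(1 + 0.806×0.967) = 1.773/1.77940 = 0.9964

u ≈ 0.9964c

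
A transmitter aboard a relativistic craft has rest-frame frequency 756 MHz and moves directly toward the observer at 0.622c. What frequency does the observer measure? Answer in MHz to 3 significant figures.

f_obs ≈ 1570 MHz

Relativistic Doppler: f_obs = f_src √((1+β)/(1−β))
= 756 × √(1.6220/0.37800) = 756 × 2.0715 = 1570 MHz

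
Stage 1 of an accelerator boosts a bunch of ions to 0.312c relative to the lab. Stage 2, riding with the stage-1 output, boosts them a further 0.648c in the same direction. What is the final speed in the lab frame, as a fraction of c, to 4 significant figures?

Compose boost 2: (0.648 + 0.312)/(1 + 0.648×0.312) = 0.9600/1.20218 = 0.7986

u ≈ 0.7986c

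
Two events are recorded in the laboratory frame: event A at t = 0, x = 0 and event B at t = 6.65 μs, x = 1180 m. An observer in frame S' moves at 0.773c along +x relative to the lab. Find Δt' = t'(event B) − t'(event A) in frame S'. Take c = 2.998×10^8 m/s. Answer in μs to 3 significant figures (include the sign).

Δt' ≈ 5.69 μs

γ = 1/√(1 − 0.773²) = 1.5763
Δt' = γ(Δt − vΔx/c²) = 1.5763 × (6.65 μs − 0.773×1180 m / (2.998×10^8 m/s))
= 1.5763 × (3.6075 μs) = 5.69 μs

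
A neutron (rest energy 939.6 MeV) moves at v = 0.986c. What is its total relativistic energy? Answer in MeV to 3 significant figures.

γ = 1/√(1 − 0.986²) = 5.9972
E = γm₀c² = 5.9972 × 939.6 MeV = 5630 MeV

E ≈ 5630 MeV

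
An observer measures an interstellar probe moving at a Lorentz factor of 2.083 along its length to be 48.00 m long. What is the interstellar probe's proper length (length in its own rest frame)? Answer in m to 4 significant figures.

γ = 2.083 (given)
L₀ = γL = 2.083 × 48.00 = 99.98 m

L₀ ≈ 99.98 m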